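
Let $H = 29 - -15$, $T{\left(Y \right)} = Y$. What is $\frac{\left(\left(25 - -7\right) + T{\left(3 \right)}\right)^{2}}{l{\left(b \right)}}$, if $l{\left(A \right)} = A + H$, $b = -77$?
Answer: $- \frac{1225}{33} \approx -37.121$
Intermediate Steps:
$H = 44$ ($H = 29 + 15 = 44$)
$l{\left(A \right)} = 44 + A$ ($l{\left(A \right)} = A + 44 = 44 + A$)
$\frac{\left(\left(25 - -7\right) + T{\left(3 \right)}\right)^{2}}{l{\left(b \right)}} = \frac{\left(\left(25 - -7\right) + 3\right)^{2}}{44 - 77} = \frac{\left(\left(25 + 7\right) + 3\right)^{2}}{-33} = \left(32 + 3\right)^{2} \left(- \frac{1}{33}\right) = 35^{2} \left(- \frac{1}{33}\right) = 1225 \left(- \frac{1}{33}\right) = - \frac{1225}{33}$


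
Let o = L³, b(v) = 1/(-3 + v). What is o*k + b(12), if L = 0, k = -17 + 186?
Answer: ⅑ ≈ 0.11111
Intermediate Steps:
k = 169
o = 0 (o = 0³ = 0)
o*k + b(12) = 0*169 + 1/(-3 + 12) = 0 + 1/9 = 0 + ⅑ = ⅑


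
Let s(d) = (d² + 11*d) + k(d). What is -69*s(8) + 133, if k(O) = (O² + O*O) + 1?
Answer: -19256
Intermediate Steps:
k(O) = 1 + 2*O² (k(O) = (O² + O²) + 1 = 2*O² + 1 = 1 + 2*O²)
s(d) = 1 + 3*d² + 11*d (s(d) = (d² + 11*d) + (1 + 2*d²) = 1 + 3*d² + 11*d)
-69*s(8) + 133 = -69*(1 + 3*8² + 11*8) + 133 = -69*(1 + 3*64 + 88) + 133 = -69*(1 + 192 + 88) + 133 = -69*281 + 133 = -19389 + 133 = -19256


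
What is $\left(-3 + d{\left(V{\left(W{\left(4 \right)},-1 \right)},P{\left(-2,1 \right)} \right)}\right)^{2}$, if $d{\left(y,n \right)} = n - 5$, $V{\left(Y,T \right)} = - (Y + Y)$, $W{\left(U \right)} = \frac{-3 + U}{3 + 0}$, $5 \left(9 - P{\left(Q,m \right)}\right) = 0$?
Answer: $1$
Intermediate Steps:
$P{\left(Q,m \right)} = 9$ ($P{\left(Q,m \right)} = 9 - 0 = 9 + 0 = 9$)
$W{\left(U \right)} = -1 + \frac{U}{3}$ ($W{\left(U \right)} = \frac{-3 + U}{3} = \left(-3 + U\right) \frac{1}{3} = -1 + \frac{U}{3}$)
$V{\left(Y,T \right)} = - 2 Y$
$d{\left(y,n \right)} = -5 + n$
$\left(-3 + d{\left(V{\left(W{\left(4 \right)},-1 \right)},P{\left(-2,1 \right)} \right)}\right)^{2} = \left(-3 + \left(-5 + 9\right)\right)^{2} = \left(-3 + 4\right)^{2} = 1^{2} = 1$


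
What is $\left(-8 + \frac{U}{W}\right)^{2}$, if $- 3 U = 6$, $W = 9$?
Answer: $\frac{5476}{81} \approx 67.605$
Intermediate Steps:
$U = -2$ ($U = \left(- \frac{1}{3}\right) 6 = -2$)
$\left(-8 + \frac{U}{W}\right)^{2} = \left(-8 - \frac{2}{9}\right)^{2} = \left(- \frac{74}{9}\right)^{2} = \frac{5476}{81}$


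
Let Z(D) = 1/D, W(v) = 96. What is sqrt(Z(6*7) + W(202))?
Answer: sqrt(169386)/42 ≈ 9.7992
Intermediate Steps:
sqrt(Z(6*7) + W(202)) = sqrt(1/(6*7) + 96) = sqrt(1/42 + 96) = sqrt(4033/42) = sqrt(169386)/42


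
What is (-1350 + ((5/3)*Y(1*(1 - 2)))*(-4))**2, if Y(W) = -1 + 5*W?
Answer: 1716100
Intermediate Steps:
(-1350 + ((5/3)*Y(1*(1 - 2)))*(-4))**2 = (-1350 + ((5/3)*(-1 + 5*(1*(1 - 2))))*(-4))**2 = (-1350 + ((5*(1/3))*(-1 + 5*(1*(-1))))*(-4))**2 = (-1350 + (5*(-1 + 5*(-1))/3)*(-4))**2 = (-1350 + (5*(-1 - 5)/3)*(-4))**2 = (-1350 + ((5/3)*(-6))*(-4))**2 = (-1350 - 10*(-4))**2 = (-1350 + 40)**2 = (-1310)**2 = 1716100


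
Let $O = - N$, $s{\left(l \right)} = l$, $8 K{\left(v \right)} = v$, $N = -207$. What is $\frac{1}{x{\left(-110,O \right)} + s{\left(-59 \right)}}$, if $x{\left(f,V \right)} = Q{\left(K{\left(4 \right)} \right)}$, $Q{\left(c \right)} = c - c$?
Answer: $- \frac{1}{59} \approx -0.016949$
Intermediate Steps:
$K{\left(v \right)} = \frac{v}{8}$
$O = 207$ ($O = \left(-1\right) \left(-207\right) = 207$)
$Q{\left(c \right)} = 0$
$x{\left(f,V \right)} = 0$
$\frac{1}{x{\left(-110,O \right)} + s{\left(-59 \right)}} = \frac{1}{0 - 59} = \frac{1}{-59} = - \frac{1}{59}$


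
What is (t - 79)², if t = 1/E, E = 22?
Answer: 3017169/484 ≈ 6233.8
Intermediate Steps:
t = 1/22 ≈ 0.045455
(t - 79)² = (1/22 - 79)² = (-1737/22)² = 3017169/484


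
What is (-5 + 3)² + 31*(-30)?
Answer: -926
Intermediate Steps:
(-5 + 3)² + 31*(-30) = (-2)² - 930 = 4 - 930 = -926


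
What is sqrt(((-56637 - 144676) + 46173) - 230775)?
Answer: I*sqrt(385915) ≈ 621.22*I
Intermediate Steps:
sqrt(((-56637 - 144676) + 46173) - 230775) = sqrt((-201313 + 46173) - 230775) = sqrt(-155140 - 230775) = sqrt(-385915) = I*sqrt(385915)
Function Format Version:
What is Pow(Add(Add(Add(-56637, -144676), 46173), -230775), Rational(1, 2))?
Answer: Mul(I, Pow(385915, Rational(1, 2))) ≈ Mul(621.22, I)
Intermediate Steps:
Pow(Add(Add(Add(-56637, -144676), 46173), -230775), Rational(1, 2)) = Pow(Add(Add(-201313, 46173), -230775), Rational(1, 2)) = Pow(Add(-155140, -230775), Rational(1, 2)) = Pow(-385915, Rational(1, 2)) = Mul(I, Pow(385915, Rational(1, 2)))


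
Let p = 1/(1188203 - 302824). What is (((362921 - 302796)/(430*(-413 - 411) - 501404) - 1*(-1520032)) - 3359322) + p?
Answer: -1393519838079025491/757640059396 ≈ -1.8393e+6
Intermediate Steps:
p = 1/885379 ≈ 1.1295e-6
(((362921 - 302796)/(430*(-413 - 411) - 501404) - 1*(-1520032)) - 3359322) + p = (((362921 - 302796)/(430*(-413 - 411) - 501404) - 1*(-1520032)) - 3359322) + 1/885379 = ((60125/(430*(-824) - 501404) + 1520032) - 3359322) + 1/885379 = ((60125/(-354320 - 501404) + 1520032) - 3359322) + 1/885379 = ((60125/(-855724) + 1520032) - 3359322) + 1/885379 = ((60125*(-1/855724) + 1520032) - 3359322) + 1/885379 = ((-60125/855724 + 1520032) - 3359322) + 1/885379 = (1300727803043/855724 - 3359322) + 1/885379 = -1573924656085/855724 + 1/885379 = -1393519838079025491/757640059396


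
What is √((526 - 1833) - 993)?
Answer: 10*I*√23 ≈ 47.958*I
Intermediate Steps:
√((526 - 1833) - 993) = √(-1307 - 993) = √(-2300) = 10*I*√23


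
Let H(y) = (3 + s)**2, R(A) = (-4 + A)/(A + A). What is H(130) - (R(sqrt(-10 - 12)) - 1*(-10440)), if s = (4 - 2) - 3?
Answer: -20873/2 - I*sqrt(22)/11 ≈ -10437.0 - 0.4264*I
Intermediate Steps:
R(A) = (-4 + A)/(2*A) (R(A) = (-4 + A)/((2*A)) = (-4 + A)*(1/(2*A)) = (-4 + A)/(2*A))
s = -1 (s = 2 - 3 = -1)
H(y) = 4 (H(y) = (3 - 1)**2 = 2**2 = 4)
H(130) - (R(sqrt(-10 - 12)) - 1*(-10440)) = 4 - ((-4 + sqrt(-10 - 12))/(2*(sqrt(-10 - 12))) - 1*(-10440)) = 4 - ((-4 + sqrt(-22))/(2*(sqrt(-22))) + 10440) = 4 - ((-4 + I*sqrt(22))/(2*((I*sqrt(22)))) + 10440) = 4 - ((-I*sqrt(22)/22)*(-4 + I*sqrt(22))/2 + 10440) = 4 - (-I*sqrt(22)*(-4 + I*sqrt(22))/44 + 10440) = 4 - (10440 - I*sqrt(22)*(-4 + I*sqrt(22))/44) = 4 + (-10440 + I*sqrt(22)*(-4 + I*sqrt(22))/44) = -10436 + I*sqrt(22)*(-4 + I*sqrt(22))/44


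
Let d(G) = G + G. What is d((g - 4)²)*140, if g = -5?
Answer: 22680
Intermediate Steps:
d(G) = 2*G
d((g - 4)²)*140 = (2*(-5 - 4)²)*140 = (2*(-9)²)*140 = (2*81)*140 = 162*140 = 22680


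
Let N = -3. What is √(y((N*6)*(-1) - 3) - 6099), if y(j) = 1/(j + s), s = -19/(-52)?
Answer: I*√3893566151/799 ≈ 78.096*I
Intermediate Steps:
s = 19/52 (s = -19*(-1/52) = 19/52 ≈ 0.36538)
y(j) = 1/(19/52 + j) (y(j) = 1/(j + 19/52) = 1/(19/52 + j))
√(y((N*6)*(-1) - 3) - 6099) = √(52/(19 + 52*(-3*6*(-1) - 3)) - 6099) = √(52/(19 + 52*(-18*(-1) - 3)) - 6099) = √(52/(19 + 52*(18 - 3)) - 6099) = √(52/(19 + 52*15) - 6099) = √(52/(19 + 780) - 6099) = √(52/799 - 6099) = √(-4873049/799) = I*√3893566151/799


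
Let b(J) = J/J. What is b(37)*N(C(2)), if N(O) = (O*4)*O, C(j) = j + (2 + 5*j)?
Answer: 784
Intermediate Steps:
b(J) = 1
C(j) = 2 + 6*j
N(O) = 4*O² (N(O) = (4*O)*O = 4*O²)
b(37)*N(C(2)) = 1*(4*(2 + 6*2)²) = 1*(4*(2 + 12)²) = 1*(4*14²) = 1*(4*196) = 1*784 = 784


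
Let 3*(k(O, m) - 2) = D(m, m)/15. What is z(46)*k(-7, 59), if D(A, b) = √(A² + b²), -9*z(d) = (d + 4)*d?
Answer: -4600/9 - 27140*√2/81 ≈ -984.96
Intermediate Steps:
z(d) = -d*(4 + d)/9 (z(d) = -(d + 4)*d/9 = -(4 + d)*d/9 = -d*(4 + d)/9)
k(O, m) = 2 + √2*√(m²)/45 (k(O, m) = 2 + (√(m² + m²)/15)/3 = 2 + (√(2*m²)*(1/15))/3 = 2 + ((√2*√(m²))*(1/15))/3 = 2 + (√2*√(m²)/15)/3 = 2 + √2*√(m²)/45)
z(46)*k(-7, 59) = (-⅑*46*(4 + 46))*(2 + √2*√(59²)/45) = (-⅑*46*50)*(2 + √2*√3481/45) = -2300*(2 + (1/45)*√2*59)/9 = -2300*(2 + 59*√2/45)/9 = -4600/9 - 27140*√2/81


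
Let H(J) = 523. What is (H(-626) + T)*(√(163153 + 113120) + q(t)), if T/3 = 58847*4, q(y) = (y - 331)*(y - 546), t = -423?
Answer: 516323896062 + 2120061*√30697 ≈ 5.1670e+11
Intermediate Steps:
q(y) = (-546 + y)*(-331 + y) (q(y) = (-331 + y)*(-546 + y) = (-546 + y)*(-331 + y))
T = 706164 (T = 3*(58847*4) = 3*235388 = 706164)
(H(-626) + T)*(√(163153 + 113120) + q(t)) = (523 + 706164)*(√(163153 + 113120) + (180726 + (-423)² - 877*(-423))) = 706687*(√276273 + (180726 + 178929 + 370971)) = 706687*(3*√30697 + 730626) = 706687*(730626 + 3*√30697) = 516323896062 + 2120061*√30697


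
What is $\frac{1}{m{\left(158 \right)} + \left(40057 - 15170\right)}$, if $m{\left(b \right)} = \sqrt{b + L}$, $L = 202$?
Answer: $\frac{24887}{619362409} - \frac{6 \sqrt{10}}{619362409} \approx 4.0151 \cdot 10^{-5}$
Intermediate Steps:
$m{\left(b \right)} = \sqrt{202 + b}$ ($m{\left(b \right)} = \sqrt{b + 202} = \sqrt{202 + b}$)
$\frac{1}{m{\left(158 \right)} + \left(40057 - 15170\right)} = \frac{1}{\sqrt{202 + 158} + \left(40057 - 15170\right)} = \frac{1}{\sqrt{360} + \left(40057 - 15170\right)} = \frac{1}{6 \sqrt{10} + 24887} = \frac{1}{24887 + 6 \sqrt{10}}$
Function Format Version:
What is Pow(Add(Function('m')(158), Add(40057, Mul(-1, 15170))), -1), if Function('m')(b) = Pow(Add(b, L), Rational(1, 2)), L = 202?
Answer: Add(Rational(24887, 619362409), Mul(Rational(-6, 619362409), Pow(10, Rational(1, 2)))) ≈ 4.0151e-5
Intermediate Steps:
Function('m')(b) = Pow(Add(202, b), Rational(1, 2)) (Function('m')(b) = Pow(Add(b, 202), Rational(1, 2)) = Pow(Add(202, b), Rational(1, 2)))
Pow(Add(Function('m')(158), Add(40057, Mul(-1, 15170))), -1) = Pow(Add(Pow(Add(202, 158), Rational(1, 2)), Add(40057, Mul(-1, 15170))), -1) = Pow(Add(Pow(360, Rational(1, 2)), Add(40057, -15170)), -1) = Pow(Add(Mul(6, Pow(10, Rational(1, 2))), 24887), -1) = Pow(Add(24887, Mul(6, Pow(10, Rational(1, 2)))), -1)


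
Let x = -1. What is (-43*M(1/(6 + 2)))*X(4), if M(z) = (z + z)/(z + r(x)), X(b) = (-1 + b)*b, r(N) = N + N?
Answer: 344/5 ≈ 68.800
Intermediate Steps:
r(N) = 2*N
X(b) = b*(-1 + b)
M(z) = 2*z/(-2 + z) (M(z) = (z + z)/(z + 2*(-1)) = (2*z)/(z - 2) = (2*z)/(-2 + z) = 2*z/(-2 + z))
(-43*M(1/(6 + 2)))*X(4) = (-86/((6 + 2)*(-2 + 1/(6 + 2))))*(4*(-1 + 4)) = (-86/(8*(-2 + 1/8)))*(4*3) = -86/(8*(-2 + 1/8))*12 = -86/(8*(-15/8))*12 = -86*(-8)/(8*15)*12 = -43*(-2/15)*12 = (86/15)*12 = 344/5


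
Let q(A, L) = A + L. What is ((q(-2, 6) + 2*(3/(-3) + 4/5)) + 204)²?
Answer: 1077444/25 ≈ 43098.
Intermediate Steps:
((q(-2, 6) + 2*(3/(-3) + 4/5)) + 204)² = (((-2 + 6) + 2*(3/(-3) + 4/5)) + 204)² = ((4 + 2*(3*(-⅓) + 4*(⅕))) + 204)² = ((4 + 2*(-1 + ⅘)) + 204)² = ((4 + 2*(-⅕)) + 204)² = ((4 - ⅖) + 204)² = (18/5 + 204)² = (1038/5)² = 1077444/25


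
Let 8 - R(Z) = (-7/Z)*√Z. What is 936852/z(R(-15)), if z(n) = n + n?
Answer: 56211120/1009 + 3278982*I*√15/1009 ≈ 55710.0 + 12586.0*I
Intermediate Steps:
R(Z) = 8 + 7/√Z (R(Z) = 8 - (-7/Z)*√Z = 8 - (-7)/√Z = 8 + 7/√Z)
z(n) = 2*n
936852/z(R(-15)) = 936852/((2*(8 + 7/√(-15)))) = 936852/((2*(8 + 7*(-I*√15/15)))) = 936852/((2*(8 - 7*I*√15/15))) = 936852/(16 - 14*I*√15/15)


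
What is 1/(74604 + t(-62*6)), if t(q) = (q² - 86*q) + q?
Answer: 1/244608 ≈ 4.0882e-6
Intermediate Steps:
t(q) = q² - 85*q
1/(74604 + t(-62*6)) = 1/(74604 + (-62*6)*(-85 - 62*6)) = 1/(74604 - 372*(-85 - 372)) = 1/(74604 - 372*(-457)) = 1/(74604 + 170004) = 1/244608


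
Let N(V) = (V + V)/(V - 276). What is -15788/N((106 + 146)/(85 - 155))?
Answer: -1839302/3 ≈ -6.1310e+5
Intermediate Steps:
N(V) = 2*V/(-276 + V) (N(V) = (2*V)/(-276 + V) = 2*V/(-276 + V))
-15788/N((106 + 146)/(85 - 155)) = -15788*(-276 + (106 + 146)/(85 - 155))*(85 - 155)/(2*(106 + 146)) = -15788/(2*(252/(-70))/(-276 + 252/(-70))) = -15788/(2*(252*(-1/70))/(-276 + 252*(-1/70))) = -15788/(2*(-18/5)/(-276 - 18/5)) = -15788/(2*(-18/5)/(-1398/5)) = -15788/(2*(-18/5)*(-5/1398)) = -15788/6/233 = -15788*233/6 = -1839302/3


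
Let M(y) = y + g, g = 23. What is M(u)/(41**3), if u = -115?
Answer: -92/68921 ≈ -0.0013349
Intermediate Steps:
M(y) = 23 + y (M(y) = y + 23 = 23 + y)
M(u)/(41**3) = (23 - 115)/(41**3) = -92/68921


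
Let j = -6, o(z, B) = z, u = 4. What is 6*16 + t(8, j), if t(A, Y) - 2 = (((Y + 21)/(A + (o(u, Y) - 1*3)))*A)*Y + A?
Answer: 26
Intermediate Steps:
t(A, Y) = 2 + A + A*Y*(21 + Y)/(1 + A) (t(A, Y) = 2 + ((((Y + 21)/(A + (4 - 1*3)))*A)*Y + A) = 2 + ((((21 + Y)/(A + (4 - 3)))*A)*Y + A) = 2 + ((((21 + Y)/(A + 1))*A)*Y + A) = 2 + ((((21 + Y)/(1 + A))*A)*Y + A) = 2 + ((A*(21 + Y)/(1 + A))*Y + A) = 2 + (A*Y*(21 + Y)/(1 + A) + A) = 2 + (A + A*Y*(21 + Y)/(1 + A)) = 2 + A + A*Y*(21 + Y)/(1 + A))
6*16 + t(8, j) = 6*16 + (2 + 8**2 + 3*8 + 8*(-6)**2 + 21*8*(-6))/(1 + 8) = 96 + (2 + 64 + 24 + 8*36 - 1008)/9 = 96 + (2 + 64 + 24 + 288 - 1008)/9 = 96 + (1/9)*(-630) = 96 - 70 = 26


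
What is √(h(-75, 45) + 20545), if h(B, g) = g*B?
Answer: √17170 ≈ 131.03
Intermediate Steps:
h(B, g) = B*g
√(h(-75, 45) + 20545) = √(-75*45 + 20545) = √(-3375 + 20545) = √17170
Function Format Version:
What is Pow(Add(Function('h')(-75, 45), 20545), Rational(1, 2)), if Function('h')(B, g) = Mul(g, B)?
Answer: Pow(17170, Rational(1, 2)) ≈ 131.03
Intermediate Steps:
Function('h')(B, g) = Mul(B, g)
Pow(Add(Function('h')(-75, 45), 20545), Rational(1, 2)) = Pow(Add(Mul(-75, 45), 20545), Rational(1, 2)) = Pow(Add(-3375, 20545), Rational(1, 2)) = Pow(17170, Rational(1, 2))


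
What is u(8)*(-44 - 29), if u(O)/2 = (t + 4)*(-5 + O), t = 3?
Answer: -3066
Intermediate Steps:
u(O) = -70 + 14*O (u(O) = 2*((3 + 4)*(-5 + O)) = 2*(7*(-5 + O)) = 2*(-35 + 7*O) = -70 + 14*O)
u(8)*(-44 - 29) = (-70 + 14*8)*(-44 - 29) = (-70 + 112)*(-73) = 42*(-73) = -3066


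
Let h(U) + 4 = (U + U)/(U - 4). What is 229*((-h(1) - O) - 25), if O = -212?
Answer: 131675/3 ≈ 43892.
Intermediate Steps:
h(U) = -4 + 2*U/(-4 + U) (h(U) = -4 + (U + U)/(U - 4) = -4 + (2*U)/(-4 + U) = -4 + 2*U/(-4 + U))
229*((-h(1) - O) - 25) = 229*((-2*(8 - 1*1)/(-4 + 1) - 1*(-212)) - 25) = 229*((-2*(8 - 1)/(-3) + 212) - 25) = 229*((-2*(-1)*7/3 + 212) - 25) = 229*((-1*(-14/3) + 212) - 25) = 229*((14/3 + 212) - 25) = 229*(650/3 - 25) = 229*(575/3) = 131675/3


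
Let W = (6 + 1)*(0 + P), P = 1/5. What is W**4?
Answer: 2401/625 ≈ 3.8416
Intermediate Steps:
P = 1/5 ≈ 0.20000
W = 7/5 (W = (6 + 1)*(0 + 1/5) = 7*(1/5) = 7/5 ≈ 1.4000)
W**4 = (7/5)**4 = 2401/625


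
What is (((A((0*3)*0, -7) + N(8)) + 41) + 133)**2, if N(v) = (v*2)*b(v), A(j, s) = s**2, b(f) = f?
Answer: 123201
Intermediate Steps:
N(v) = 2*v**2 (N(v) = (v*2)*v = (2*v)*v = 2*v**2)
(((A((0*3)*0, -7) + N(8)) + 41) + 133)**2 = ((((-7)**2 + 2*8**2) + 41) + 133)**2 = (((49 + 2*64) + 41) + 133)**2 = (((49 + 128) + 41) + 133)**2 = ((177 + 41) + 133)**2 = (218 + 133)**2 = 351**2 = 123201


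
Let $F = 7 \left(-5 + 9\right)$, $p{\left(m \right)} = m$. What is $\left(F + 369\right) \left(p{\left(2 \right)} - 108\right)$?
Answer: $-42082$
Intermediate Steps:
$F = 28$ ($F = 7 \cdot 4 = 28$)
$\left(F + 369\right) \left(p{\left(2 \right)} - 108\right) = \left(28 + 369\right) \left(2 - 108\right) = 397 \left(2 - 108\right) = 397 \left(-106\right) = -42082$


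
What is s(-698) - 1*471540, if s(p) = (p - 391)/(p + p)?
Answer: -658268751/1396 ≈ -4.7154e+5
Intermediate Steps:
s(p) = (-391 + p)/(2*p) (s(p) = (-391 + p)/((2*p)) = (-391 + p)*(1/(2*p)) = (-391 + p)/(2*p))
s(-698) - 1*471540 = (½)*(-391 - 698)/(-698) - 1*471540 = (½)*(-1/698)*(-1089) - 471540 = 1089/1396 - 471540 = -658268751/1396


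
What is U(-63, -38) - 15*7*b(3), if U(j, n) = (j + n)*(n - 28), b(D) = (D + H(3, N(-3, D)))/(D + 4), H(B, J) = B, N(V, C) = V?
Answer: 6576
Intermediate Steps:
b(D) = (3 + D)/(4 + D) (b(D) = (D + 3)/(D + 4) = (3 + D)/(4 + D))
U(j, n) = (-28 + n)*(j + n) (U(j, n) = (j + n)*(-28 + n) = (-28 + n)*(j + n))
U(-63, -38) - 15*7*b(3) = ((-38)**2 - 28*(-63) - 28*(-38) - 63*(-38)) - 15*7*(3 + 3)/(4 + 3) = (1444 + 1764 + 1064 + 2394) - 105*6/7 = 6666 - 105*(1/7)*6 = 6666 - 105*6/7 = 6666 - 1*90 = 6666 - 90 = 6576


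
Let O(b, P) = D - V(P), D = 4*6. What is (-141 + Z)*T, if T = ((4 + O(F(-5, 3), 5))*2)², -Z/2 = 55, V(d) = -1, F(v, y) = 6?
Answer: -844364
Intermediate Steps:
D = 24
Z = -110 (Z = -2*55 = -110)
O(b, P) = 25 (O(b, P) = 24 - 1*(-1) = 24 + 1 = 25)
T = 3364 (T = ((4 + 25)*2)² = (29*2)² = 58² = 3364)
(-141 + Z)*T = (-141 - 110)*3364 = -251*3364 = -844364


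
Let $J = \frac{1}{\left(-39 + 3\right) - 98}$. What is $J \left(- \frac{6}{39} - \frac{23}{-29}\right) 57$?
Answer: $- \frac{13737}{50518} \approx -0.27192$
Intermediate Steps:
$J = - \frac{1}{134}$ ($J = \frac{1}{-36 - 98} = \frac{1}{-134} = - \frac{1}{134} \approx -0.0074627$)
$J \left(- \frac{6}{39} - \frac{23}{-29}\right) 57 = - \frac{- \frac{6}{39} - \frac{23}{-29}}{134} \cdot 57 = - \frac{\left(-6\right) \frac{1}{39} - - \frac{23}{29}}{134} \cdot 57 = - \frac{- \frac{2}{13} + \frac{23}{29}}{134} \cdot 57 = \left(- \frac{1}{134}\right) \frac{241}{377} \cdot 57 = \left(- \frac{241}{50518}\right) 57 = - \frac{13737}{50518}$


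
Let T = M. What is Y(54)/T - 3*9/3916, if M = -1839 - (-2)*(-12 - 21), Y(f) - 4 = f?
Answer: -278563/7459980 ≈ -0.037341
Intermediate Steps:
Y(f) = 4 + f
M = -1905 (M = -1839 - (-2)*(-33) = -1839 - 1*66 = -1839 - 66 = -1905)
T = -1905
Y(54)/T - 3*9/3916 = (4 + 54)/(-1905) - 3*9/3916 = 58*(-1/1905) - 27*1/3916 = -58/1905 - 27/3916 = -278563/7459980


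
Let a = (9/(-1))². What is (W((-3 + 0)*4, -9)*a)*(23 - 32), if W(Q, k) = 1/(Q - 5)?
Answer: 729/17 ≈ 42.882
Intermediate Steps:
W(Q, k) = 1/(-5 + Q)
a = 81 (a = (9*(-1))² = (-9)² = 81)
(W((-3 + 0)*4, -9)*a)*(23 - 32) = (81/(-5 + (-3 + 0)*4))*(23 - 32) = (81/(-5 - 3*4))*(-9) = (81/(-5 - 12))*(-9) = (81/(-17))*(-9) = -1/17*81*(-9) = -81/17*(-9) = 729/17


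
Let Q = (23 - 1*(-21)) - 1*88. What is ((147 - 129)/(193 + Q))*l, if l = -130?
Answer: -2340/149 ≈ -15.705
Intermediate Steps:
Q = -44 (Q = (23 + 21) - 88 = 44 - 88 = -44)
((147 - 129)/(193 + Q))*l = ((147 - 129)/(193 - 44))*(-130) = (18/149)*(-130) = -2340/149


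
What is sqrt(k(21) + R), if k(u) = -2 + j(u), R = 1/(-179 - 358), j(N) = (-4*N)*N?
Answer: I*sqrt(509260191)/537 ≈ 42.024*I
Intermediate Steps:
j(N) = -4*N**2
R = -1/537 (R = 1/(-537) = -1/537 ≈ -0.0018622)
k(u) = -2 - 4*u**2
sqrt(k(21) + R) = sqrt((-2 - 4*21**2) - 1/537) = sqrt((-2 - 4*441) - 1/537) = sqrt((-2 - 1764) - 1/537) = sqrt(-1766 - 1/537) = sqrt(-948343/537) = I*sqrt(509260191)/537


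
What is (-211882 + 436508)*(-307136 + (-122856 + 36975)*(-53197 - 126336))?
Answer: 3463321054077562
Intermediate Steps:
(-211882 + 436508)*(-307136 + (-122856 + 36975)*(-53197 - 126336)) = 224626*(-307136 - 85881*(-179533)) = 224626*(-307136 + 15418473573) = 224626*15418166437 = 3463321054077562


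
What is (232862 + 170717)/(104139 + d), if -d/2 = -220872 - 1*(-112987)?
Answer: 403579/319909 ≈ 1.2615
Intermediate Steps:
d = 215770 (d = -2*(-220872 - 1*(-112987)) = -2*(-220872 + 112987) = -2*(-107885) = 215770)
(232862 + 170717)/(104139 + d) = (232862 + 170717)/(104139 + 215770) = 403579/319909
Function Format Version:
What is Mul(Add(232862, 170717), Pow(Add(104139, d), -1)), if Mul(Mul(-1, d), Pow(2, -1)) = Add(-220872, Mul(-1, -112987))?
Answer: Rational(403579, 319909) ≈ 1.2615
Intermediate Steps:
d = 215770 (d = Mul(-2, Add(-220872, Mul(-1, -112987))) = Mul(-2, Add(-220872, 112987)) = Mul(-2, -107885) = 215770)
Mul(Add(232862, 170717), Pow(Add(104139, d), -1)) = Mul(Add(232862, 170717), Pow(Add(104139, 215770), -1)) = Mul(403579, Pow(319909, -1)) = Mul(403579, Rational(1, 319909)) = Rational(403579, 319909)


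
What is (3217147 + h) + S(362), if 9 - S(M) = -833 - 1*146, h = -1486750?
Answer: 1731385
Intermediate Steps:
S(M) = 988 (S(M) = 9 - (-833 - 1*146) = 9 - (-833 - 146) = 9 - 1*(-979) = 9 + 979 = 988)
(3217147 + h) + S(362) = (3217147 - 1486750) + 988 = 1730397 + 988 = 1731385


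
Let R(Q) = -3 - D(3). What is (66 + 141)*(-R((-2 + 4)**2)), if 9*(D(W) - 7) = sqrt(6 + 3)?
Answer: 2139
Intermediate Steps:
D(W) = 22/3 (D(W) = 7 + sqrt(6 + 3)/9 = 7 + sqrt(9)/9 = 7 + (1/9)*3 = 7 + 1/3 = 22/3)
R(Q) = -31/3 (R(Q) = -3 - 1*22/3 = -3 - 22/3 = -31/3)
(66 + 141)*(-R((-2 + 4)**2)) = (66 + 141)*(-1*(-31/3)) = 207*(31/3) = 2139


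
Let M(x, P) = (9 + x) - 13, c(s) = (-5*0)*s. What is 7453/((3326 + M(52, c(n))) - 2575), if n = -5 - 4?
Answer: 7453/799 ≈ 9.3279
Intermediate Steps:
n = -9
c(s) = 0 (c(s) = 0*s = 0)
M(x, P) = -4 + x
7453/((3326 + M(52, c(n))) - 2575) = 7453/((3326 + (-4 + 52)) - 2575) = 7453/((3326 + 48) - 2575) = 7453/(3374 - 2575) = 7453/799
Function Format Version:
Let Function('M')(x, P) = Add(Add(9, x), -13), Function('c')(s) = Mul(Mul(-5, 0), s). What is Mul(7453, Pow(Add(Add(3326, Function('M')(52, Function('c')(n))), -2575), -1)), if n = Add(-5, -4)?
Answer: Rational(7453, 799) ≈ 9.3279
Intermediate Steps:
n = -9
Function('c')(s) = 0 (Function('c')(s) = Mul(0, s) = 0)
Function('M')(x, P) = Add(-4, x)
Mul(7453, Pow(Add(Add(3326, Function('M')(52, Function('c')(n))), -2575), -1)) = Mul(7453, Pow(Add(Add(3326, Add(-4, 52)), -2575), -1)) = Mul(7453, Pow(Add(Add(3326, 48), -2575), -1)) = Mul(7453, Pow(Add(3374, -2575), -1)) = Mul(7453, Pow(799, -1)) = Mul(7453, Rational(1, 799)) = Rational(7453, 799)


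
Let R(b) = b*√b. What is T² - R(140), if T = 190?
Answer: 36100 - 280*√35 ≈ 34444.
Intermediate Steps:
R(b) = b^(3/2)
T² - R(140) = 190² - 140^(3/2) = 36100 - 280*√35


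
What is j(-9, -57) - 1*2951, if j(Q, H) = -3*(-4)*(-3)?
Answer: -2987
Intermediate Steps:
j(Q, H) = -36 (j(Q, H) = 12*(-3) = -36)
j(-9, -57) - 1*2951 = -36 - 1*2951 = -36 - 2951 = -2987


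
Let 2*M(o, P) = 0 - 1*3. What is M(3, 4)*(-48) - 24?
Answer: 48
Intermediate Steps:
M(o, P) = -3/2 (M(o, P) = (0 - 1*3)/2 = (0 - 3)/2 = (½)*(-3) = -3/2)
M(3, 4)*(-48) - 24 = -3/2*(-48) - 24 = 72 - 24 = 48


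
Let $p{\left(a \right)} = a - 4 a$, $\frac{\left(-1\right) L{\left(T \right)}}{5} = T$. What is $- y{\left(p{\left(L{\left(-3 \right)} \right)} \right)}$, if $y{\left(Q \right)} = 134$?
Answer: $-134$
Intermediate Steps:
$L{\left(T \right)} = - 5 T$
$p{\left(a \right)} = - 3 a$
$- y{\left(p{\left(L{\left(-3 \right)} \right)} \right)} = \left(-1\right) 134 = -134$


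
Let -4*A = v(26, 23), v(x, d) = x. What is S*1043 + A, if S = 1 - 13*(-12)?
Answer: 327489/2 ≈ 1.6374e+5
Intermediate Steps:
A = -13/2 (A = -1/4*26 = -13/2 ≈ -6.5000)
S = 157 (S = 1 + 156 = 157)
S*1043 + A = 157*1043 - 13/2 = 163751 - 13/2 = 327489/2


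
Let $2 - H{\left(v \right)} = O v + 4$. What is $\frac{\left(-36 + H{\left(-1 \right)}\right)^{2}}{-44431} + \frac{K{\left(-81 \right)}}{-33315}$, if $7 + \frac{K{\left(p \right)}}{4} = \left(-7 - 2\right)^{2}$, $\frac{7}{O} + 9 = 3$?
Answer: $- \frac{771092537}{17762625180} \approx -0.043411$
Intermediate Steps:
$O = - \frac{7}{6}$ ($O = \frac{7}{-9 + 3} = \frac{7}{-6} = 7 \left(- \frac{1}{6}\right) = - \frac{7}{6} \approx -1.1667$)
$H{\left(v \right)} = -2 + \frac{7 v}{6}$ ($H{\left(v \right)} = 2 - \left(- \frac{7 v}{6} + 4\right) = 2 - \left(4 - \frac{7 v}{6}\right) = 2 + \left(-4 + \frac{7 v}{6}\right) = -2 + \frac{7 v}{6}$)
$K{\left(p \right)} = 296$ ($K{\left(p \right)} = -28 + 4 \left(-7 - 2\right)^{2} = -28 + 4 \left(-9\right)^{2} = -28 + 4 \cdot 81 = -28 + 324 = 296$)
$\frac{\left(-36 + H{\left(-1 \right)}\right)^{2}}{-44431} + \frac{K{\left(-81 \right)}}{-33315} = \frac{\left(-36 + \left(-2 + \frac{7}{6} \left(-1\right)\right)\right)^{2}}{-44431} + \frac{296}{-33315} = \left(-36 - \frac{19}{6}\right)^{2} \left(- \frac{1}{44431}\right) + 296 \left(- \frac{1}{33315}\right) = \left(-36 - \frac{19}{6}\right)^{2} \left(- \frac{1}{44431}\right) - \frac{296}{33315} = \left(- \frac{235}{6}\right)^{2} \left(- \frac{1}{44431}\right) - \frac{296}{33315} = \frac{55225}{36} \left(- \frac{1}{44431}\right) - \frac{296}{33315} = - \frac{55225}{1599516} - \frac{296}{33315} = - \frac{771092537}{17762625180}$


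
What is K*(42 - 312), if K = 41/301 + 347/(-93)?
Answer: 9057060/9331 ≈ 970.64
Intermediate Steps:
K = -100634/27993 (K = 41*(1/301) + 347*(-1/93) = 41/301 - 347/93 = -100634/27993 ≈ -3.5950)
K*(42 - 312) = -100634*(42 - 312)/27993 = -100634/27993*(-270) = 9057060/9331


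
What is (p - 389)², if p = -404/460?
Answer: 2010266896/13225 ≈ 1.5201e+5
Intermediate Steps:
p = -101/115 (p = -404*1/460 = -101/115 ≈ -0.87826)
(p - 389)² = (-101/115 - 389)² = (-44836/115)² = 2010266896/13225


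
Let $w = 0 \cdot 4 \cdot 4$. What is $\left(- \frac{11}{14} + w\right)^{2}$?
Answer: $\frac{121}{196} \approx 0.61735$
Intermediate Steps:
$w = 0$ ($w = 0 \cdot 4 = 0$)
$\left(- \frac{11}{14} + w\right)^{2} = \left(- \frac{11}{14} + 0\right)^{2} = \left(- \frac{11}{14}\right)^{2} = \frac{121}{196}$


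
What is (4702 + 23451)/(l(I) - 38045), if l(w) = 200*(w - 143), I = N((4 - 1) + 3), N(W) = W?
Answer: -28153/65445 ≈ -0.43018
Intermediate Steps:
I = 6 (I = (4 - 1) + 3 = 3 + 3 = 6)
l(w) = -28600 + 200*w (l(w) = 200*(-143 + w) = -28600 + 200*w)
(4702 + 23451)/(l(I) - 38045) = (4702 + 23451)/((-28600 + 200*6) - 38045) = 28153/((-28600 + 1200) - 38045) = 28153/(-27400 - 38045) = 28153/(-65445) = 28153*(-1/65445) = -28153/65445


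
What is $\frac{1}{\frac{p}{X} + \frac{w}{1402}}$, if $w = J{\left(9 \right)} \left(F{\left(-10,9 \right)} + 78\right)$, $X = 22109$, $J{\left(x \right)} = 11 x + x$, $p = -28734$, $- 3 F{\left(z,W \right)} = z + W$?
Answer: $\frac{15498409}{73378536} \approx 0.21121$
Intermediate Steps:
$F{\left(z,W \right)} = - \frac{W}{3} - \frac{z}{3}$ ($F{\left(z,W \right)} = - \frac{z + W}{3} = - \frac{W + z}{3} = - \frac{W}{3} - \frac{z}{3}$)
$J{\left(x \right)} = 12 x$
$w = 8460$ ($w = 12 \cdot 9 \left(\left(\left(- \frac{1}{3}\right) 9 - - \frac{10}{3}\right) + 78\right) = 108 \left(\left(-3 + \frac{10}{3}\right) + 78\right) = 108 \left(\frac{1}{3} + 78\right) = 108 \cdot \frac{235}{3} = 8460$)
$\frac{1}{\frac{p}{X} + \frac{w}{1402}} = \frac{1}{- \frac{28734}{22109} + \frac{8460}{1402}} = \frac{1}{\left(-28734\right) \frac{1}{22109} + 8460 \cdot \frac{1}{1402}} = \frac{1}{- \frac{28734}{22109} + \frac{4230}{701}} = \frac{1}{\frac{73378536}{15498409}} = \frac{15498409}{73378536}$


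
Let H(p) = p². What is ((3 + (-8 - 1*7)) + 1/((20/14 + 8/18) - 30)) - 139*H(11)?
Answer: -29824595/1772 ≈ -16831.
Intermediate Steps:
((3 + (-8 - 1*7)) + 1/((20/14 + 8/18) - 30)) - 139*H(11) = ((3 + (-8 - 1*7)) + 1/((20/14 + 8/18) - 30)) - 139*11² = ((3 + (-8 - 7)) + 1/((20*(1/14) + 8*(1/18)) - 30)) - 139*121 = ((3 - 15) + 1/((10/7 + 4/9) - 30)) - 16819 = (-12 + 1/(118/63 - 30)) - 16819 = (-12 + 1/(-1772/63)) - 16819 = (-12 - 63/1772) - 16819 = -21327/1772 - 16819 = -29824595/1772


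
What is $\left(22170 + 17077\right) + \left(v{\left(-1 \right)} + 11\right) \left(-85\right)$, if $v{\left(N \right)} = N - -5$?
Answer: $37972$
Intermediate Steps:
$v{\left(N \right)} = 5 + N$ ($v{\left(N \right)} = N + 5 = 5 + N$)
$\left(22170 + 17077\right) + \left(v{\left(-1 \right)} + 11\right) \left(-85\right) = \left(22170 + 17077\right) + \left(\left(5 - 1\right) + 11\right) \left(-85\right) = 39247 + \left(4 + 11\right) \left(-85\right) = 39247 + 15 \left(-85\right) = 39247 - 1275 = 37972$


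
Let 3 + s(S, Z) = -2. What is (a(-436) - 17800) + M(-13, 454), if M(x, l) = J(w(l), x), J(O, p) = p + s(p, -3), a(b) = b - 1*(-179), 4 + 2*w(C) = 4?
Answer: -18075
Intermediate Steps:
s(S, Z) = -5 (s(S, Z) = -3 - 2 = -5)
w(C) = 0 (w(C) = -2 + (½)*4 = -2 + 2 = 0)
a(b) = 179 + b (a(b) = b + 179 = 179 + b)
J(O, p) = -5 + p (J(O, p) = p - 5 = -5 + p)
M(x, l) = -5 + x
(a(-436) - 17800) + M(-13, 454) = ((179 - 436) - 17800) + (-5 - 13) = (-257 - 17800) - 18 = -18057 - 18 = -18075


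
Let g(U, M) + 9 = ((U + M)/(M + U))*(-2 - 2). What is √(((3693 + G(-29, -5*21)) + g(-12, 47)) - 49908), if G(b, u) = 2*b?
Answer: I*√46286 ≈ 215.14*I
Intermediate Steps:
g(U, M) = -13 (g(U, M) = -9 + ((U + M)/(M + U))*(-2 - 2) = -9 + ((M + U)/(M + U))*(-4) = -9 + 1*(-4) = -9 - 4 = -13)
√(((3693 + G(-29, -5*21)) + g(-12, 47)) - 49908) = √(((3693 + 2*(-29)) - 13) - 49908) = √(((3693 - 58) - 13) - 49908) = √((3635 - 13) - 49908) = √(3622 - 49908) = √(-46286) = I*√46286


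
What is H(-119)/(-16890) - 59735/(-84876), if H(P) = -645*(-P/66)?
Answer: 3076753/3982099 ≈ 0.77265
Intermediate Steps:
H(P) = 215*P/22 (H(P) = -(-215)*P/22 = 215*P/22)
H(-119)/(-16890) - 59735/(-84876) = ((215/22)*(-119))/(-16890) - 59735/(-84876) = -25585/22*(-1/16890) - 59735*(-1/84876) = 5117/74316 + 59735/84876 = 3076753/3982099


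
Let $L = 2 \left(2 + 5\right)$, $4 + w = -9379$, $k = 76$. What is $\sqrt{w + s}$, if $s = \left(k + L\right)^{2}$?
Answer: $i \sqrt{1283} \approx 35.819 i$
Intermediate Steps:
$w = -9383$ ($w = -4 - 9379 = -9383$)
$L = 14$ ($L = 2 \cdot 7 = 14$)
$s = 8100$ ($s = \left(76 + 14\right)^{2} = 90^{2} = 8100$)
$\sqrt{w + s} = \sqrt{-9383 + 8100} = \sqrt{-1283} = i \sqrt{1283}$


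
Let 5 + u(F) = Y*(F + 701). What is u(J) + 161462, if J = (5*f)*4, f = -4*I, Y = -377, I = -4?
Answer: -223460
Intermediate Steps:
f = 16 (f = -4*(-4) = 16)
J = 320 (J = (5*16)*4 = 80*4 = 320)
u(F) = -264282 - 377*F (u(F) = -5 - 377*(F + 701) = -5 - 377*(701 + F) = -5 + (-264277 - 377*F) = -264282 - 377*F)
u(J) + 161462 = (-264282 - 377*320) + 161462 = (-264282 - 120640) + 161462 = -384922 + 161462 = -223460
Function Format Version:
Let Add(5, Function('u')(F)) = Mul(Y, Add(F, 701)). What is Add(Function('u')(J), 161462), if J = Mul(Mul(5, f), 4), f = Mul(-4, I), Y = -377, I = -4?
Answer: -223460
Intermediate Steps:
f = 16 (f = Mul(-4, -4) = 16)
J = 320 (J = Mul(Mul(5, 16), 4) = Mul(80, 4) = 320)
Function('u')(F) = Add(-264282, Mul(-377, F)) (Function('u')(F) = Add(-5, Mul(-377, Add(F, 701))) = Add(-5, Mul(-377, Add(701, F))) = Add(-5, Add(-264277, Mul(-377, F))) = Add(-264282, Mul(-377, F)))
Add(Function('u')(J), 161462) = Add(Add(-264282, Mul(-377, 320)), 161462) = Add(Add(-264282, -120640), 161462) = Add(-384922, 161462) = -223460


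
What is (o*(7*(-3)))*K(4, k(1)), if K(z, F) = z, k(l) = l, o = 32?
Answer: -2688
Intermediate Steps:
(o*(7*(-3)))*K(4, k(1)) = (32*(7*(-3)))*4 = (32*(-21))*4 = -672*4 = -2688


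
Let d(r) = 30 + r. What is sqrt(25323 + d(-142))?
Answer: sqrt(25211) ≈ 158.78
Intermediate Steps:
sqrt(25323 + d(-142)) = sqrt(25323 + (30 - 142)) = sqrt(25323 - 112) = sqrt(25211)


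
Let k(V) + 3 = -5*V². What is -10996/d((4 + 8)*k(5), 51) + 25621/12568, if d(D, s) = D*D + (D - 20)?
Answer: 15067364703/7408019080 ≈ 2.0339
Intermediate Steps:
k(V) = -3 - 5*V²
d(D, s) = -20 + D + D² (d(D, s) = D² + (-20 + D) = -20 + D + D²)
-10996/d((4 + 8)*k(5), 51) + 25621/12568 = -10996/(-20 + (4 + 8)*(-3 - 5*5²) + ((4 + 8)*(-3 - 5*5²))²) + 25621/12568 = -10996/(-20 + 12*(-3 - 5*25) + (12*(-3 - 5*25))²) + 25621*(1/12568) = -10996/(-20 + 12*(-3 - 125) + (12*(-3 - 125))²) + 25621/12568 = -10996/(-20 + 12*(-128) + (12*(-128))²) + 25621/12568 = -10996/(-20 - 1536 + (-1536)²) + 25621/12568 = -10996/(-20 - 1536 + 2359296) + 25621/12568 = -10996/2357740 + 25621/12568 = -10996*1/2357740 + 25621/12568 = -2749/589435 + 25621/12568 = 15067364703/7408019080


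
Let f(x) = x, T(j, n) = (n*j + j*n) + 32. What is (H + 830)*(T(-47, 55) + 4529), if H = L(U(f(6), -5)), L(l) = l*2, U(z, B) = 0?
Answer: -505470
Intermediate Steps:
T(j, n) = 32 + 2*j*n (T(j, n) = (j*n + j*n) + 32 = 2*j*n + 32 = 32 + 2*j*n)
L(l) = 2*l
H = 0 (H = 2*0 = 0)
(H + 830)*(T(-47, 55) + 4529) = (0 + 830)*((32 + 2*(-47)*55) + 4529) = 830*((32 - 5170) + 4529) = 830*(-5138 + 4529) = 830*(-609) = -505470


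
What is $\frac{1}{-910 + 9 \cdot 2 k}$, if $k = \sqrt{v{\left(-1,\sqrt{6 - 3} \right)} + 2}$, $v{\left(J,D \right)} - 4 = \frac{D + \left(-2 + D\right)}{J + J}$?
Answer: $- \frac{1}{910 - 18 \sqrt{7 - \sqrt{3}}} \approx -0.0011512$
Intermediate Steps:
$v{\left(J,D \right)} = 4 + \frac{-2 + 2 D}{2 J}$ ($v{\left(J,D \right)} = 4 + \frac{D + \left(-2 + D\right)}{J + J} = 4 + \frac{-2 + 2 D}{2 J}$)
$k = \sqrt{7 - \sqrt{3}}$ ($k = \sqrt{\frac{-1 + \sqrt{6 - 3} + 4 \left(-1\right)}{-1} + 2} = \sqrt{- (-1 + \sqrt{3} - 4) + 2} = \sqrt{- (-5 + \sqrt{3}) + 2} = \sqrt{\left(5 - \sqrt{3}\right) + 2} = \sqrt{7 - \sqrt{3}} \approx 2.2952$)
$\frac{1}{-910 + 9 \cdot 2 k} = \frac{1}{-910 + 9 \cdot 2 \sqrt{7 - \sqrt{3}}} = \frac{1}{-910 + 18 \sqrt{7 - \sqrt{3}}}$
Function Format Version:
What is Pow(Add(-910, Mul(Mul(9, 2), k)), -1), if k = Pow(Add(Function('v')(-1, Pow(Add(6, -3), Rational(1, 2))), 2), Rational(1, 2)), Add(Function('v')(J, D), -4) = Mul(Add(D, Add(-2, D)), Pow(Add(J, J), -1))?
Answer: Mul(-1, Pow(Add(910, Mul(-18, Pow(Add(7, Mul(-1, Pow(3, Rational(1, 2)))), Rational(1, 2)))), -1)) ≈ -0.0011512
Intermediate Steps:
Function('v')(J, D) = Add(4, Mul(Rational(1, 2), Pow(J, -1), Add(-2, Mul(2, D)))) (Function('v')(J, D) = Add(4, Mul(Add(D, Add(-2, D)), Pow(Add(J, J), -1))) = Add(4, Mul(Add(-2, Mul(2, D)), Pow(Mul(2, J), -1))) = Add(4, Mul(Add(-2, Mul(2, D)), Mul(Rational(1, 2), Pow(J, -1)))) = Add(4, Mul(Rational(1, 2), Pow(J, -1), Add(-2, Mul(2, D)))))
k = Pow(Add(7, Mul(-1, Pow(3, Rational(1, 2)))), Rational(1, 2)) (k = Pow(Add(Mul(Pow(-1, -1), Add(-1, Pow(Add(6, -3), Rational(1, 2)), Mul(4, -1))), 2), Rational(1, 2)) = Pow(Add(Mul(-1, Add(-1, Pow(3, Rational(1, 2)), -4)), 2), Rational(1, 2)) = Pow(Add(Mul(-1, Add(-5, Pow(3, Rational(1, 2)))), 2), Rational(1, 2)) = Pow(Add(Add(5, Mul(-1, Pow(3, Rational(1, 2)))), 2), Rational(1, 2)) = Pow(Add(7, Mul(-1, Pow(3, Rational(1, 2)))), Rational(1, 2)) ≈ 2.2952)
Pow(Add(-910, Mul(Mul(9, 2), k)), -1) = Pow(Add(-910, Mul(Mul(9, 2), Pow(Add(7, Mul(-1, Pow(3, Rational(1, 2)))), Rational(1, 2)))), -1) = Pow(Add(-910, Mul(18, Pow(Add(7, Mul(-1, Pow(3, Rational(1, 2)))), Rational(1, 2)))), -1)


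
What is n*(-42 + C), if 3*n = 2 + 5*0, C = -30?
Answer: -48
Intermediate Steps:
n = ⅔ (n = (2 + 5*0)/3 = (2 + 0)/3 = (⅓)*2 = ⅔ ≈ 0.66667)
n*(-42 + C) = 2*(-42 - 30)/3 = (⅔)*(-72) = -48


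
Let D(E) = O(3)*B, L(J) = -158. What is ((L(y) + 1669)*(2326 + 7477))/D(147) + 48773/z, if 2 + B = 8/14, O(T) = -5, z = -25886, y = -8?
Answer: 671005481404/323575 ≈ 2.0737e+6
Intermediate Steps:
B = -10/7 (B = -2 + 8/14 = -2 + 8*(1/14) = -2 + 4/7 = -10/7 ≈ -1.4286)
D(E) = 50/7 (D(E) = -5*(-10/7) = 50/7)
((L(y) + 1669)*(2326 + 7477))/D(147) + 48773/z = ((-158 + 1669)*(2326 + 7477))/(50/7) + 48773/(-25886) = (1511*9803)*(7/50) + 48773*(-1/25886) = 14812333*(7/50) - 48773/25886 = 103686331/50 - 48773/25886 = 671005481404/323575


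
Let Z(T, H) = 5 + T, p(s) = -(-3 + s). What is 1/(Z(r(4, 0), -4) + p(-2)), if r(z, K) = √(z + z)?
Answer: 5/46 - √2/46 ≈ 0.077952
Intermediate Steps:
r(z, K) = √2*√z (r(z, K) = √(2*z) = √2*√z)
p(s) = 3 - s
1/(Z(r(4, 0), -4) + p(-2)) = 1/((5 + √2*√4) + (3 - 1*(-2))) = 1/((5 + √2*2) + (3 + 2)) = 1/((5 + 2*√2) + 5) = 1/(10 + 2*√2)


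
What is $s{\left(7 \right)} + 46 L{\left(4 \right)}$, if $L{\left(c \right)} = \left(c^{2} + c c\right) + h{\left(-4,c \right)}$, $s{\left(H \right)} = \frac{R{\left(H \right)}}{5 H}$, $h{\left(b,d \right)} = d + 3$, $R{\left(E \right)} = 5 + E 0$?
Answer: $\frac{12559}{7} \approx 1794.1$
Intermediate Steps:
$R{\left(E \right)} = 5$ ($R{\left(E \right)} = 5 + 0 = 5$)
$h{\left(b,d \right)} = 3 + d$
$s{\left(H \right)} = \frac{1}{H}$ ($s{\left(H \right)} = \frac{5}{5 H} = 5 \frac{1}{5 H} = \frac{1}{H}$)
$L{\left(c \right)} = 3 + c + 2 c^{2}$ ($L{\left(c \right)} = \left(c^{2} + c c\right) + \left(3 + c\right) = \left(c^{2} + c^{2}\right) + \left(3 + c\right) = 2 c^{2} + \left(3 + c\right) = 3 + c + 2 c^{2}$)
$s{\left(7 \right)} + 46 L{\left(4 \right)} = \frac{1}{7} + 46 \left(3 + 4 + 2 \cdot 4^{2}\right) = \frac{1}{7} + 46 \left(3 + 4 + 2 \cdot 16\right) = \frac{1}{7} + 46 \left(3 + 4 + 32\right) = \frac{1}{7} + 46 \cdot 39 = \frac{1}{7} + 1794 = \frac{12559}{7}$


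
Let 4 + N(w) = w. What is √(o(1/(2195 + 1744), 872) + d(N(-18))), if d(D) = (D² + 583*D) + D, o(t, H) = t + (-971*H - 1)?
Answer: I*√13329199045578/3939 ≈ 926.86*I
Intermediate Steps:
N(w) = -4 + w
o(t, H) = -1 + t - 971*H (o(t, H) = t + (-1 - 971*H) = -1 + t - 971*H)
d(D) = D² + 584*D
√(o(1/(2195 + 1744), 872) + d(N(-18))) = √((-1 + 1/(2195 + 1744) - 971*872) + (-4 - 18)*(584 + (-4 - 18))) = √((-1 + 1/3939 - 846712) - 22*(584 - 22)) = √((-1 + 1/3939 - 846712) - 22*562) = √(-3335202506/3939 - 12364) = √(-3383904302/3939) = I*√13329199045578/3939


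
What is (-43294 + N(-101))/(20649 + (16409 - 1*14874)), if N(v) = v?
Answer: -43395/22184 ≈ -1.9561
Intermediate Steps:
(-43294 + N(-101))/(20649 + (16409 - 1*14874)) = (-43294 - 101)/(20649 + (16409 - 1*14874)) = -43395/(20649 + (16409 - 14874)) = -43395/(20649 + 1535) = -43395/22184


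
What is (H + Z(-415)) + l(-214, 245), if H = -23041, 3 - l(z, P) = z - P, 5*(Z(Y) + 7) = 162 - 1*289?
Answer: -113057/5 ≈ -22611.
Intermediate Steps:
Z(Y) = -162/5 (Z(Y) = -7 + (162 - 1*289)/5 = -7 + (162 - 289)/5 = -7 + (1/5)*(-127) = -7 - 127/5 = -162/5)
l(z, P) = 3 + P - z (l(z, P) = 3 - (z - P) = 3 + (P - z) = 3 + P - z)
(H + Z(-415)) + l(-214, 245) = (-23041 - 162/5) + (3 + 245 - 1*(-214)) = -115367/5 + (3 + 245 + 214) = -115367/5 + 462 = -113057/5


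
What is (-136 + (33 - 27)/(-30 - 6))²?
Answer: 667489/36 ≈ 18541.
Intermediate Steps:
(-136 + (33 - 27)/(-30 - 6))² = (-136 + 6/(-36))² = (-136 + 6*(-1/36))² = (-136 - ⅙)² = (-817/6)² = 667489/36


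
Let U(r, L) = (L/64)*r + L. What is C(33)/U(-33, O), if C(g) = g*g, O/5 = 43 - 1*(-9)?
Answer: 17424/2015 ≈ 8.6471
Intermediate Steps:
O = 260 (O = 5*(43 - 1*(-9)) = 5*(43 + 9) = 5*52 = 260)
U(r, L) = L + L*r/64 (U(r, L) = (L*(1/64))*r + L = (L/64)*r + L = L*r/64 + L = L + L*r/64)
C(g) = g**2
C(33)/U(-33, O) = 33**2/(((1/64)*260*(64 - 33))) = 1089/(((1/64)*260*31)) = 1089/(2015/16) = 1089*(16/2015) = 17424/2015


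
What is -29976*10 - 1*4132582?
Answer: -4432342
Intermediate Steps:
-29976*10 - 1*4132582 = -299760 - 4132582 = -4432342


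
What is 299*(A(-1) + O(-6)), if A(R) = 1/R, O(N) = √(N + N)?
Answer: -299 + 598*I*√3 ≈ -299.0 + 1035.8*I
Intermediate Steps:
O(N) = √2*√N (O(N) = √(2*N) = √2*√N)
299*(A(-1) + O(-6)) = 299*(1/(-1) + √2*√(-6)) = 299*(-1 + √2*(I*√6)) = 299*(-1 + 2*I*√3) = -299 + 598*I*√3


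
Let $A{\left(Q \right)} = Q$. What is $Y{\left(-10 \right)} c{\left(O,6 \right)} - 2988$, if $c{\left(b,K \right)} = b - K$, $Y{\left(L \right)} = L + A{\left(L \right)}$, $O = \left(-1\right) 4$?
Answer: $-2788$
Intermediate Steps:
$O = -4$
$Y{\left(L \right)} = 2 L$ ($Y{\left(L \right)} = L + L = 2 L$)
$Y{\left(-10 \right)} c{\left(O,6 \right)} - 2988 = 2 \left(-10\right) \left(-4 - 6\right) - 2988 = - 20 \left(-4 - 6\right) - 2988 = \left(-20\right) \left(-10\right) - 2988 = 200 - 2988 = -2788$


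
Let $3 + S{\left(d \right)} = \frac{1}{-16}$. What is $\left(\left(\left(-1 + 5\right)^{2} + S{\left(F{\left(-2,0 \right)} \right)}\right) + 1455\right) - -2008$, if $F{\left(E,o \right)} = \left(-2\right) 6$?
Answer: $\frac{55615}{16} \approx 3475.9$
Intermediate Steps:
$F{\left(E,o \right)} = -12$
$S{\left(d \right)} = - \frac{49}{16}$ ($S{\left(d \right)} = -3 + \frac{1}{-16} = -3 - \frac{1}{16} = - \frac{49}{16}$)
$\left(\left(\left(-1 + 5\right)^{2} + S{\left(F{\left(-2,0 \right)} \right)}\right) + 1455\right) - -2008 = \left(\left(\left(-1 + 5\right)^{2} - \frac{49}{16}\right) + 1455\right) - -2008 = \left(\left(4^{2} - \frac{49}{16}\right) + 1455\right) + 2008 = \left(\left(16 - \frac{49}{16}\right) + 1455\right) + 2008 = \left(\frac{207}{16} + 1455\right) + 2008 = \frac{23487}{16} + 2008 = \frac{55615}{16}$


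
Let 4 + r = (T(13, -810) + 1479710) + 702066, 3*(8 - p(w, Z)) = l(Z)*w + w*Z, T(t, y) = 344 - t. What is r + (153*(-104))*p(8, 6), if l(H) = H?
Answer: 2563991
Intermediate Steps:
p(w, Z) = 8 - 2*Z*w/3 (p(w, Z) = 8 - (Z*w + w*Z)/3 = 8 - (Z*w + Z*w)/3 = 8 - 2*Z*w/3)
r = 2182103 (r = -4 + (((344 - 1*13) + 1479710) + 702066) = -4 + (((344 - 13) + 1479710) + 702066) = -4 + ((331 + 1479710) + 702066) = -4 + (1480041 + 702066) = -4 + 2182107 = 2182103)
r + (153*(-104))*p(8, 6) = 2182103 + (153*(-104))*(8 - ⅔*6*8) = 2182103 - 15912*(8 - 32) = 2182103 - 15912*(-24) = 2182103 + 381888 = 2563991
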